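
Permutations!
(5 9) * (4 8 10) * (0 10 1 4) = (0 10)(1 4 8)(5 9) = [10, 4, 2, 3, 8, 9, 6, 7, 1, 5, 0]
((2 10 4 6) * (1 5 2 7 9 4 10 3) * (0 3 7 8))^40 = (10) = [0, 1, 2, 3, 4, 5, 6, 7, 8, 9, 10]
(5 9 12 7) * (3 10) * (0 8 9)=(0 8 9 12 7 5)(3 10)=[8, 1, 2, 10, 4, 0, 6, 5, 9, 12, 3, 11, 7]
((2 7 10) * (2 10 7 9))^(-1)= (10)(2 9)= [0, 1, 9, 3, 4, 5, 6, 7, 8, 2, 10]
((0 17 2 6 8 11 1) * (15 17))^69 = (0 8 17 1 6 15 11 2) = [8, 6, 0, 3, 4, 5, 15, 7, 17, 9, 10, 2, 12, 13, 14, 11, 16, 1]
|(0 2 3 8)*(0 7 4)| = 6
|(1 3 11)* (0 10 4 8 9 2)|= |(0 10 4 8 9 2)(1 3 11)|= 6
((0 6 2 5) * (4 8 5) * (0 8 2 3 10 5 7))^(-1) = (0 7 8 5 10 3 6)(2 4) = [7, 1, 4, 6, 2, 10, 0, 8, 5, 9, 3]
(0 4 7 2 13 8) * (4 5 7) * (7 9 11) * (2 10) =(0 5 9 11 7 10 2 13 8) =[5, 1, 13, 3, 4, 9, 6, 10, 0, 11, 2, 7, 12, 8]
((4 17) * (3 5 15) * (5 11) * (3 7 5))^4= (17)(5 15 7)= [0, 1, 2, 3, 4, 15, 6, 5, 8, 9, 10, 11, 12, 13, 14, 7, 16, 17]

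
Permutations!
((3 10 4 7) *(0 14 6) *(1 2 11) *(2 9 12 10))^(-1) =[6, 11, 3, 7, 10, 5, 14, 4, 8, 1, 12, 2, 9, 13, 0] =(0 6 14)(1 11 2 3 7 4 10 12 9)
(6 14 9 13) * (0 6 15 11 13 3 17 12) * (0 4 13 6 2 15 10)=(0 2 15 11 6 14 9 3 17 12 4 13 10)=[2, 1, 15, 17, 13, 5, 14, 7, 8, 3, 0, 6, 4, 10, 9, 11, 16, 12]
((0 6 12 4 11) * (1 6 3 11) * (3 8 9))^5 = (1 6 12 4) = [0, 6, 2, 3, 1, 5, 12, 7, 8, 9, 10, 11, 4]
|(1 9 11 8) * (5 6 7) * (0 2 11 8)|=|(0 2 11)(1 9 8)(5 6 7)|=3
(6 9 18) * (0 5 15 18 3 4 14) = (0 5 15 18 6 9 3 4 14) = [5, 1, 2, 4, 14, 15, 9, 7, 8, 3, 10, 11, 12, 13, 0, 18, 16, 17, 6]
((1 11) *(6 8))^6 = [0, 1, 2, 3, 4, 5, 6, 7, 8, 9, 10, 11] = (11)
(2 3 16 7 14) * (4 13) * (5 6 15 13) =(2 3 16 7 14)(4 5 6 15 13) =[0, 1, 3, 16, 5, 6, 15, 14, 8, 9, 10, 11, 12, 4, 2, 13, 7]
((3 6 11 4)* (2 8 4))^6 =(11) =[0, 1, 2, 3, 4, 5, 6, 7, 8, 9, 10, 11]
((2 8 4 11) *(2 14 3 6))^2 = [0, 1, 4, 2, 14, 5, 8, 7, 11, 9, 10, 3, 12, 13, 6] = (2 4 14 6 8 11 3)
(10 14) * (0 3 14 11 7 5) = [3, 1, 2, 14, 4, 0, 6, 5, 8, 9, 11, 7, 12, 13, 10] = (0 3 14 10 11 7 5)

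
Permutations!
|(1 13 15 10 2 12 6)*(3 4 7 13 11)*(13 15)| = 10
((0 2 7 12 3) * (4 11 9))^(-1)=(0 3 12 7 2)(4 9 11)=[3, 1, 0, 12, 9, 5, 6, 2, 8, 11, 10, 4, 7]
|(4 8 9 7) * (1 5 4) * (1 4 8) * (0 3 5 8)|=|(0 3 5)(1 8 9 7 4)|=15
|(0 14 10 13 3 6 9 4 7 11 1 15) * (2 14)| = 13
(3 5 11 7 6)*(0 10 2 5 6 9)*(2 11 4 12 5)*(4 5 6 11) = [10, 1, 2, 11, 12, 5, 3, 9, 8, 0, 4, 7, 6] = (0 10 4 12 6 3 11 7 9)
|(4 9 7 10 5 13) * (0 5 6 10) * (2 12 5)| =8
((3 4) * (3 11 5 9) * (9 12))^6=(12)=[0, 1, 2, 3, 4, 5, 6, 7, 8, 9, 10, 11, 12]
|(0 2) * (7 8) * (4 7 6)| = 4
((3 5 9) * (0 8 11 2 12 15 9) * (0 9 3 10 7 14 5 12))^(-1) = (0 2 11 8)(3 15 12)(5 14 7 10 9) = [2, 1, 11, 15, 4, 14, 6, 10, 0, 5, 9, 8, 3, 13, 7, 12]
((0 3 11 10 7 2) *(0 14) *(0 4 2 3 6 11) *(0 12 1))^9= (14)(0 6 11 10 7 3 12 1)= [6, 0, 2, 12, 4, 5, 11, 3, 8, 9, 7, 10, 1, 13, 14]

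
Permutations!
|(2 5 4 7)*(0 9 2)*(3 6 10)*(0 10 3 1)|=|(0 9 2 5 4 7 10 1)(3 6)|=8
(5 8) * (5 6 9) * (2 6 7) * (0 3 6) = (0 3 6 9 5 8 7 2) = [3, 1, 0, 6, 4, 8, 9, 2, 7, 5]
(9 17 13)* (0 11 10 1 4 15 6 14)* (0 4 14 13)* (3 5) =(0 11 10 1 14 4 15 6 13 9 17)(3 5) =[11, 14, 2, 5, 15, 3, 13, 7, 8, 17, 1, 10, 12, 9, 4, 6, 16, 0]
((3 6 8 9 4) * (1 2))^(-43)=(1 2)(3 8 4 6 9)=[0, 2, 1, 8, 6, 5, 9, 7, 4, 3]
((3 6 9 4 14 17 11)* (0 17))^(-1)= [14, 1, 2, 11, 9, 5, 3, 7, 8, 6, 10, 17, 12, 13, 4, 15, 16, 0]= (0 14 4 9 6 3 11 17)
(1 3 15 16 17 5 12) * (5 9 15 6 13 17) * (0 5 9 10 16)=(0 5 12 1 3 6 13 17 10 16 9 15)=[5, 3, 2, 6, 4, 12, 13, 7, 8, 15, 16, 11, 1, 17, 14, 0, 9, 10]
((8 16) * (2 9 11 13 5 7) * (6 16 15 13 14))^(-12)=(2 7 5 13 15 8 16 6 14 11 9)=[0, 1, 7, 3, 4, 13, 14, 5, 16, 2, 10, 9, 12, 15, 11, 8, 6]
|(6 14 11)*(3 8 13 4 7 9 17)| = 21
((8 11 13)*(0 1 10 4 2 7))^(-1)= [7, 0, 4, 3, 10, 5, 6, 2, 13, 9, 1, 8, 12, 11]= (0 7 2 4 10 1)(8 13 11)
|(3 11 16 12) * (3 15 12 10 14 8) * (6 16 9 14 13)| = |(3 11 9 14 8)(6 16 10 13)(12 15)| = 20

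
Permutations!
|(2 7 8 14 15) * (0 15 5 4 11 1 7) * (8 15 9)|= 11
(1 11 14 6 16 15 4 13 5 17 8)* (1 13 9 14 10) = (1 11 10)(4 9 14 6 16 15)(5 17 8 13) = [0, 11, 2, 3, 9, 17, 16, 7, 13, 14, 1, 10, 12, 5, 6, 4, 15, 8]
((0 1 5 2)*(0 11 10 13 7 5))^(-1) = (0 1)(2 5 7 13 10 11) = [1, 0, 5, 3, 4, 7, 6, 13, 8, 9, 11, 2, 12, 10]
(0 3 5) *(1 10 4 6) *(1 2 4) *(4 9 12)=(0 3 5)(1 10)(2 9 12 4 6)=[3, 10, 9, 5, 6, 0, 2, 7, 8, 12, 1, 11, 4]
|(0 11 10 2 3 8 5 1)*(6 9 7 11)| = |(0 6 9 7 11 10 2 3 8 5 1)| = 11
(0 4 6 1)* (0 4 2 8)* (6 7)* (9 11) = (0 2 8)(1 4 7 6)(9 11) = [2, 4, 8, 3, 7, 5, 1, 6, 0, 11, 10, 9]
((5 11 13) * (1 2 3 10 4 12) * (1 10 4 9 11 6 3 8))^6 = (3 13 10)(4 5 9)(6 11 12) = [0, 1, 2, 13, 5, 9, 11, 7, 8, 4, 3, 12, 6, 10]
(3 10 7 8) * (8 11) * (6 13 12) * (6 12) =(3 10 7 11 8)(6 13) =[0, 1, 2, 10, 4, 5, 13, 11, 3, 9, 7, 8, 12, 6]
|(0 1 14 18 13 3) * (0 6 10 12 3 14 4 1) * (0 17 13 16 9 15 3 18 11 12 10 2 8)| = |(0 17 13 14 11 12 18 16 9 15 3 6 2 8)(1 4)| = 14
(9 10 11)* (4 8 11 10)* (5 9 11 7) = (11)(4 8 7 5 9) = [0, 1, 2, 3, 8, 9, 6, 5, 7, 4, 10, 11]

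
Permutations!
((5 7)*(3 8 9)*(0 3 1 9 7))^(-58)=(9)(0 8 5 3 7)=[8, 1, 2, 7, 4, 3, 6, 0, 5, 9]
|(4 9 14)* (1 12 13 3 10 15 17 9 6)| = 11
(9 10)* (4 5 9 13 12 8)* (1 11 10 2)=(1 11 10 13 12 8 4 5 9 2)=[0, 11, 1, 3, 5, 9, 6, 7, 4, 2, 13, 10, 8, 12]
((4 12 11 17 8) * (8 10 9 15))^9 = [0, 1, 2, 3, 12, 5, 6, 7, 4, 15, 9, 17, 11, 13, 14, 8, 16, 10] = (4 12 11 17 10 9 15 8)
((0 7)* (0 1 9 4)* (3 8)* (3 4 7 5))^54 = (9)(0 4 8 3 5) = [4, 1, 2, 5, 8, 0, 6, 7, 3, 9]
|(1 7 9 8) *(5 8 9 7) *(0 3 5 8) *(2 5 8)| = |(9)(0 3 8 1 2 5)| = 6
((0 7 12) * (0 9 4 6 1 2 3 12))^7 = (12)(0 7) = [7, 1, 2, 3, 4, 5, 6, 0, 8, 9, 10, 11, 12]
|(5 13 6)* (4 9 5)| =|(4 9 5 13 6)| =5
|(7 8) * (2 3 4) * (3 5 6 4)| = |(2 5 6 4)(7 8)| = 4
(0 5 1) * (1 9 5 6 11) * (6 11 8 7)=[11, 0, 2, 3, 4, 9, 8, 6, 7, 5, 10, 1]=(0 11 1)(5 9)(6 8 7)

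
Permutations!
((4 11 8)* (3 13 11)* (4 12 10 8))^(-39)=(3 13 11 4)=[0, 1, 2, 13, 3, 5, 6, 7, 8, 9, 10, 4, 12, 11]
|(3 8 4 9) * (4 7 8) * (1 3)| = 4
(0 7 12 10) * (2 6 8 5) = (0 7 12 10)(2 6 8 5) = [7, 1, 6, 3, 4, 2, 8, 12, 5, 9, 0, 11, 10]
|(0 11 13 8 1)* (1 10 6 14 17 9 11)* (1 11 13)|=21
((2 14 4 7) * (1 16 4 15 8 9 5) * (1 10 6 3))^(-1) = (1 3 6 10 5 9 8 15 14 2 7 4 16) = [0, 3, 7, 6, 16, 9, 10, 4, 15, 8, 5, 11, 12, 13, 2, 14, 1]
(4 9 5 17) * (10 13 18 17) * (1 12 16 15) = (1 12 16 15)(4 9 5 10 13 18 17) = [0, 12, 2, 3, 9, 10, 6, 7, 8, 5, 13, 11, 16, 18, 14, 1, 15, 4, 17]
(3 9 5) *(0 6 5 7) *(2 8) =(0 6 5 3 9 7)(2 8) =[6, 1, 8, 9, 4, 3, 5, 0, 2, 7]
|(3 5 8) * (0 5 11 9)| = |(0 5 8 3 11 9)| = 6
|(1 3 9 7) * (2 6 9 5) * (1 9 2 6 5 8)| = |(1 3 8)(2 5 6)(7 9)| = 6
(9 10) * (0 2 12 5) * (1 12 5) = (0 2 5)(1 12)(9 10) = [2, 12, 5, 3, 4, 0, 6, 7, 8, 10, 9, 11, 1]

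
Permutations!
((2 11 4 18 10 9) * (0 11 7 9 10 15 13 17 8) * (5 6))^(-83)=(0 13 4 8 15 11 17 18)(2 7 9)(5 6)=[13, 1, 7, 3, 8, 6, 5, 9, 15, 2, 10, 17, 12, 4, 14, 11, 16, 18, 0]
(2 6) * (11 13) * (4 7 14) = (2 6)(4 7 14)(11 13) = [0, 1, 6, 3, 7, 5, 2, 14, 8, 9, 10, 13, 12, 11, 4]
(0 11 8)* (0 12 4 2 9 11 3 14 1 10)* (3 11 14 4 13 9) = [11, 10, 3, 4, 2, 5, 6, 7, 12, 14, 0, 8, 13, 9, 1] = (0 11 8 12 13 9 14 1 10)(2 3 4)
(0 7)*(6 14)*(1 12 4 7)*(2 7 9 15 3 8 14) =(0 1 12 4 9 15 3 8 14 6 2 7) =[1, 12, 7, 8, 9, 5, 2, 0, 14, 15, 10, 11, 4, 13, 6, 3]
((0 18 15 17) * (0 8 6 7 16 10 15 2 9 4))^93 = (0 9 18 4 2)(6 16 15 8 7 10 17) = [9, 1, 0, 3, 2, 5, 16, 10, 7, 18, 17, 11, 12, 13, 14, 8, 15, 6, 4]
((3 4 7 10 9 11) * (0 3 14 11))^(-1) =(0 9 10 7 4 3)(11 14) =[9, 1, 2, 0, 3, 5, 6, 4, 8, 10, 7, 14, 12, 13, 11]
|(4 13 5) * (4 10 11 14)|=6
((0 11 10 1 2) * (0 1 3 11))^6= (11)= [0, 1, 2, 3, 4, 5, 6, 7, 8, 9, 10, 11]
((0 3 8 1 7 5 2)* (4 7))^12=[4, 2, 1, 7, 0, 8, 6, 3, 5]=(0 4)(1 2)(3 7)(5 8)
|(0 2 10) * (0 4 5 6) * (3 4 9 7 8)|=|(0 2 10 9 7 8 3 4 5 6)|=10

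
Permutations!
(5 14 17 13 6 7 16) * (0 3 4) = [3, 1, 2, 4, 0, 14, 7, 16, 8, 9, 10, 11, 12, 6, 17, 15, 5, 13] = (0 3 4)(5 14 17 13 6 7 16)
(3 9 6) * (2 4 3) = (2 4 3 9 6) = [0, 1, 4, 9, 3, 5, 2, 7, 8, 6]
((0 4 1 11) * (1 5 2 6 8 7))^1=(0 4 5 2 6 8 7 1 11)=[4, 11, 6, 3, 5, 2, 8, 1, 7, 9, 10, 0]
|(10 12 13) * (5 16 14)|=3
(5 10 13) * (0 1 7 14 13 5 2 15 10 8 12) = (0 1 7 14 13 2 15 10 5 8 12) = [1, 7, 15, 3, 4, 8, 6, 14, 12, 9, 5, 11, 0, 2, 13, 10]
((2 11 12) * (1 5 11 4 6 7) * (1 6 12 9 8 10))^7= (1 5 11 9 8 10)(2 4 12)(6 7)= [0, 5, 4, 3, 12, 11, 7, 6, 10, 8, 1, 9, 2]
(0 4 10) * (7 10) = [4, 1, 2, 3, 7, 5, 6, 10, 8, 9, 0] = (0 4 7 10)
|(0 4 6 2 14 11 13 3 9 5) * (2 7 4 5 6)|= |(0 5)(2 14 11 13 3 9 6 7 4)|= 18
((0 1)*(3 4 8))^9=[1, 0, 2, 3, 4, 5, 6, 7, 8]=(8)(0 1)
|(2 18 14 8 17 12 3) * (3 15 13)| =9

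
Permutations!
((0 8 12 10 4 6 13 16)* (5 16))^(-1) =(0 16 5 13 6 4 10 12 8) =[16, 1, 2, 3, 10, 13, 4, 7, 0, 9, 12, 11, 8, 6, 14, 15, 5]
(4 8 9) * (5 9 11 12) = (4 8 11 12 5 9) = [0, 1, 2, 3, 8, 9, 6, 7, 11, 4, 10, 12, 5]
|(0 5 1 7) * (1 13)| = |(0 5 13 1 7)| = 5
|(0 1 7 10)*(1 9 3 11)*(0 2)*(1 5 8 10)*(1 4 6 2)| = |(0 9 3 11 5 8 10 1 7 4 6 2)| = 12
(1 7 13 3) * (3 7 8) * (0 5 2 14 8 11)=(0 5 2 14 8 3 1 11)(7 13)=[5, 11, 14, 1, 4, 2, 6, 13, 3, 9, 10, 0, 12, 7, 8]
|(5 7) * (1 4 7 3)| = |(1 4 7 5 3)| = 5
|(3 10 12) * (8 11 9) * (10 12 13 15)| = 6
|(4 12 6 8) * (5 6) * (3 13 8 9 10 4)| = |(3 13 8)(4 12 5 6 9 10)| = 6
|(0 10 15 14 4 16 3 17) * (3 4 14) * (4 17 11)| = |(0 10 15 3 11 4 16 17)| = 8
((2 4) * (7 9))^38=(9)=[0, 1, 2, 3, 4, 5, 6, 7, 8, 9]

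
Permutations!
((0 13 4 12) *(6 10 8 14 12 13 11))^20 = [12, 1, 2, 3, 4, 5, 11, 7, 10, 9, 6, 0, 14, 13, 8] = (0 12 14 8 10 6 11)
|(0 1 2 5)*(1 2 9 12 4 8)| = 15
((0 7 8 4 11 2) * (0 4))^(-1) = (0 8 7)(2 11 4) = [8, 1, 11, 3, 2, 5, 6, 0, 7, 9, 10, 4]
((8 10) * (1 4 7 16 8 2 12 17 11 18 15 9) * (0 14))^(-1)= (0 14)(1 9 15 18 11 17 12 2 10 8 16 7 4)= [14, 9, 10, 3, 1, 5, 6, 4, 16, 15, 8, 17, 2, 13, 0, 18, 7, 12, 11]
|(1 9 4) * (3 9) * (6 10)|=4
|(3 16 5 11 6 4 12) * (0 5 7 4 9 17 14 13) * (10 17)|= 45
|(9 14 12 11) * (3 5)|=|(3 5)(9 14 12 11)|=4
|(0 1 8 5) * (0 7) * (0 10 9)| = 7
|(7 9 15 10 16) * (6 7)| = 6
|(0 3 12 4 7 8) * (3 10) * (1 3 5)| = |(0 10 5 1 3 12 4 7 8)| = 9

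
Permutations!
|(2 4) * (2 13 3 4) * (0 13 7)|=|(0 13 3 4 7)|=5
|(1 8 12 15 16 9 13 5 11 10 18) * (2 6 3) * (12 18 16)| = 6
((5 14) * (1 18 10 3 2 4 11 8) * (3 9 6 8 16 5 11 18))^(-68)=(1 18 8 4 6 2 9 3 10)=[0, 18, 9, 10, 6, 5, 2, 7, 4, 3, 1, 11, 12, 13, 14, 15, 16, 17, 8]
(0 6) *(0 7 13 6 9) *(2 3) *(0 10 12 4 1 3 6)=(0 9 10 12 4 1 3 2 6 7 13)=[9, 3, 6, 2, 1, 5, 7, 13, 8, 10, 12, 11, 4, 0]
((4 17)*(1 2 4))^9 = [0, 2, 4, 3, 17, 5, 6, 7, 8, 9, 10, 11, 12, 13, 14, 15, 16, 1] = (1 2 4 17)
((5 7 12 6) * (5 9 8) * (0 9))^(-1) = (0 6 12 7 5 8 9) = [6, 1, 2, 3, 4, 8, 12, 5, 9, 0, 10, 11, 7]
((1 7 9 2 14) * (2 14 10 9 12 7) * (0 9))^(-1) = (0 10 2 1 14 9)(7 12) = [10, 14, 1, 3, 4, 5, 6, 12, 8, 0, 2, 11, 7, 13, 9]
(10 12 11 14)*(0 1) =(0 1)(10 12 11 14) =[1, 0, 2, 3, 4, 5, 6, 7, 8, 9, 12, 14, 11, 13, 10]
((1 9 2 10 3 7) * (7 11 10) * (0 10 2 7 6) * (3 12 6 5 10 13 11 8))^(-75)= (0 10 11 6 5 13 12 2)(3 8)= [10, 1, 0, 8, 4, 13, 5, 7, 3, 9, 11, 6, 2, 12]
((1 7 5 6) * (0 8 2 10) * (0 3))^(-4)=(0 8 2 10 3)=[8, 1, 10, 0, 4, 5, 6, 7, 2, 9, 3]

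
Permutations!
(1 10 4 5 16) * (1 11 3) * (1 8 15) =(1 10 4 5 16 11 3 8 15) =[0, 10, 2, 8, 5, 16, 6, 7, 15, 9, 4, 3, 12, 13, 14, 1, 11]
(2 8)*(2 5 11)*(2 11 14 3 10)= (2 8 5 14 3 10)= [0, 1, 8, 10, 4, 14, 6, 7, 5, 9, 2, 11, 12, 13, 3]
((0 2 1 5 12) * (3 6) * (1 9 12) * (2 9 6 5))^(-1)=(0 12 9)(1 5 3 6 2)=[12, 5, 1, 6, 4, 3, 2, 7, 8, 0, 10, 11, 9]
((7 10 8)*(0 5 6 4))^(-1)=(0 4 6 5)(7 8 10)=[4, 1, 2, 3, 6, 0, 5, 8, 10, 9, 7]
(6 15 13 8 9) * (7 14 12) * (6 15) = (7 14 12)(8 9 15 13) = [0, 1, 2, 3, 4, 5, 6, 14, 9, 15, 10, 11, 7, 8, 12, 13]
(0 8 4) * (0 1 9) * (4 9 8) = (0 4 1 8 9) = [4, 8, 2, 3, 1, 5, 6, 7, 9, 0]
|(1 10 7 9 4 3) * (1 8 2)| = |(1 10 7 9 4 3 8 2)| = 8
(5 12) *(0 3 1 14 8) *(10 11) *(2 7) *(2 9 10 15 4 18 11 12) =(0 3 1 14 8)(2 7 9 10 12 5)(4 18 11 15) =[3, 14, 7, 1, 18, 2, 6, 9, 0, 10, 12, 15, 5, 13, 8, 4, 16, 17, 11]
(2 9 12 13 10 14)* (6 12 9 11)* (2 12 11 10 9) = (2 10 14 12 13 9)(6 11) = [0, 1, 10, 3, 4, 5, 11, 7, 8, 2, 14, 6, 13, 9, 12]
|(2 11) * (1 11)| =3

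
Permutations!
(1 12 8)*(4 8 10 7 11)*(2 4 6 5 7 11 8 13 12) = [0, 2, 4, 3, 13, 7, 5, 8, 1, 9, 11, 6, 10, 12] = (1 2 4 13 12 10 11 6 5 7 8)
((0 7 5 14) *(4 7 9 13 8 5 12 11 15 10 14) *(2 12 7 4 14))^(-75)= [8, 1, 2, 3, 4, 9, 6, 7, 0, 5, 10, 11, 12, 14, 13, 15]= (15)(0 8)(5 9)(13 14)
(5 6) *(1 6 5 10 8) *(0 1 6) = (0 1)(6 10 8) = [1, 0, 2, 3, 4, 5, 10, 7, 6, 9, 8]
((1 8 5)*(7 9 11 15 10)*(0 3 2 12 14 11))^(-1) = (0 9 7 10 15 11 14 12 2 3)(1 5 8) = [9, 5, 3, 0, 4, 8, 6, 10, 1, 7, 15, 14, 2, 13, 12, 11]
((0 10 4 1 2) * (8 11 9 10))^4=[10, 11, 9, 3, 8, 5, 6, 7, 4, 2, 0, 1]=(0 10)(1 11)(2 9)(4 8)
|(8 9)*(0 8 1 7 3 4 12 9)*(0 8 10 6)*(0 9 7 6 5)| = 12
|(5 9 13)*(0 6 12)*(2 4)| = 6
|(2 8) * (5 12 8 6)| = |(2 6 5 12 8)| = 5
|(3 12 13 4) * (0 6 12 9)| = 7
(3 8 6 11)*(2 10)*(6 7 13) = (2 10)(3 8 7 13 6 11) = [0, 1, 10, 8, 4, 5, 11, 13, 7, 9, 2, 3, 12, 6]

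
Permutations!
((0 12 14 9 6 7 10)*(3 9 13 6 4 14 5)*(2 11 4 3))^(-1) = (0 10 7 6 13 14 4 11 2 5 12)(3 9) = [10, 1, 5, 9, 11, 12, 13, 6, 8, 3, 7, 2, 0, 14, 4]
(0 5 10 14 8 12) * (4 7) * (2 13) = (0 5 10 14 8 12)(2 13)(4 7) = [5, 1, 13, 3, 7, 10, 6, 4, 12, 9, 14, 11, 0, 2, 8]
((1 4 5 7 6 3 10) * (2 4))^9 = [0, 2, 4, 10, 5, 7, 3, 6, 8, 9, 1] = (1 2 4 5 7 6 3 10)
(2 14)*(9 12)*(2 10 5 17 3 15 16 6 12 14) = (3 15 16 6 12 9 14 10 5 17) = [0, 1, 2, 15, 4, 17, 12, 7, 8, 14, 5, 11, 9, 13, 10, 16, 6, 3]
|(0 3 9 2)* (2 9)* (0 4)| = 4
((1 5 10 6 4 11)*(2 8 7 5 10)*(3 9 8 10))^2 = (1 9 7 2 6 11 3 8 5 10 4) = [0, 9, 6, 8, 1, 10, 11, 2, 5, 7, 4, 3]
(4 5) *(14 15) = (4 5)(14 15) = [0, 1, 2, 3, 5, 4, 6, 7, 8, 9, 10, 11, 12, 13, 15, 14]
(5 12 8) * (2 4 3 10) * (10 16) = (2 4 3 16 10)(5 12 8) = [0, 1, 4, 16, 3, 12, 6, 7, 5, 9, 2, 11, 8, 13, 14, 15, 10]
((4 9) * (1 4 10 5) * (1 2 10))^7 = [0, 4, 10, 3, 9, 2, 6, 7, 8, 1, 5] = (1 4 9)(2 10 5)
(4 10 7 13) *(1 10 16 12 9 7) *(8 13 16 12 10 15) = (1 15 8 13 4 12 9 7 16 10) = [0, 15, 2, 3, 12, 5, 6, 16, 13, 7, 1, 11, 9, 4, 14, 8, 10]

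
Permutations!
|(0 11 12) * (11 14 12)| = |(0 14 12)| = 3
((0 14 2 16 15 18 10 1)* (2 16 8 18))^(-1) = (0 1 10 18 8 2 15 16 14) = [1, 10, 15, 3, 4, 5, 6, 7, 2, 9, 18, 11, 12, 13, 0, 16, 14, 17, 8]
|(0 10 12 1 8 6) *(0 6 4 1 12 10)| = |(12)(1 8 4)| = 3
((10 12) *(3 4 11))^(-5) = (3 4 11)(10 12) = [0, 1, 2, 4, 11, 5, 6, 7, 8, 9, 12, 3, 10]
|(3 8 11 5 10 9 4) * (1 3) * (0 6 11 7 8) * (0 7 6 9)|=|(0 9 4 1 3 7 8 6 11 5 10)|=11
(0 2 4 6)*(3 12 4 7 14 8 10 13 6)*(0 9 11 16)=(0 2 7 14 8 10 13 6 9 11 16)(3 12 4)=[2, 1, 7, 12, 3, 5, 9, 14, 10, 11, 13, 16, 4, 6, 8, 15, 0]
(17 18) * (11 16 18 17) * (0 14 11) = (0 14 11 16 18) = [14, 1, 2, 3, 4, 5, 6, 7, 8, 9, 10, 16, 12, 13, 11, 15, 18, 17, 0]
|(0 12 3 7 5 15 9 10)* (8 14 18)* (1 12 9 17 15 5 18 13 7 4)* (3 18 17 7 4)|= 21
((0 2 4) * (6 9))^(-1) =[4, 1, 0, 3, 2, 5, 9, 7, 8, 6] =(0 4 2)(6 9)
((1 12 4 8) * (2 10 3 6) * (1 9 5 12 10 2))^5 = (12)(1 10 3 6) = [0, 10, 2, 6, 4, 5, 1, 7, 8, 9, 3, 11, 12]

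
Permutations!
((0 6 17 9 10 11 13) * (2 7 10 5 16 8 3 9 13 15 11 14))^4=(17)(3 8 16 5 9)=[0, 1, 2, 8, 4, 9, 6, 7, 16, 3, 10, 11, 12, 13, 14, 15, 5, 17]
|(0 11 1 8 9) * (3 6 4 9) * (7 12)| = |(0 11 1 8 3 6 4 9)(7 12)| = 8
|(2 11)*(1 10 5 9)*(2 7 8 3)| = 20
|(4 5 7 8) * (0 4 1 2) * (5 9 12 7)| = 8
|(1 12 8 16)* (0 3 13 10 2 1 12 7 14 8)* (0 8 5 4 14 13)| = |(0 3)(1 7 13 10 2)(4 14 5)(8 16 12)| = 30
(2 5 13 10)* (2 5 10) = (2 10 5 13) = [0, 1, 10, 3, 4, 13, 6, 7, 8, 9, 5, 11, 12, 2]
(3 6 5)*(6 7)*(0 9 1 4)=[9, 4, 2, 7, 0, 3, 5, 6, 8, 1]=(0 9 1 4)(3 7 6 5)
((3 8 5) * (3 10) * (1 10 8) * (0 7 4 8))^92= (0 4 5 7 8)(1 3 10)= [4, 3, 2, 10, 5, 7, 6, 8, 0, 9, 1]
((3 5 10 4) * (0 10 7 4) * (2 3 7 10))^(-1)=(0 10 5 3 2)(4 7)=[10, 1, 0, 2, 7, 3, 6, 4, 8, 9, 5]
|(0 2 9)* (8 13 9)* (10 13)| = 6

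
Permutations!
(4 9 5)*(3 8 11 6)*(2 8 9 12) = (2 8 11 6 3 9 5 4 12) = [0, 1, 8, 9, 12, 4, 3, 7, 11, 5, 10, 6, 2]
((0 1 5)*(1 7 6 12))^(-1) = (0 5 1 12 6 7) = [5, 12, 2, 3, 4, 1, 7, 0, 8, 9, 10, 11, 6]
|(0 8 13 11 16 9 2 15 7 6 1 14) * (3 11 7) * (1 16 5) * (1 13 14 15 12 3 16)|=|(0 8 14)(1 15 16 9 2 12 3 11 5 13 7 6)|=12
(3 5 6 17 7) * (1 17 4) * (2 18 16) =(1 17 7 3 5 6 4)(2 18 16) =[0, 17, 18, 5, 1, 6, 4, 3, 8, 9, 10, 11, 12, 13, 14, 15, 2, 7, 16]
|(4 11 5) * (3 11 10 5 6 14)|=12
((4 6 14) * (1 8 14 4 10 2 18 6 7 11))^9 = (1 11 7 4 6 18 2 10 14 8) = [0, 11, 10, 3, 6, 5, 18, 4, 1, 9, 14, 7, 12, 13, 8, 15, 16, 17, 2]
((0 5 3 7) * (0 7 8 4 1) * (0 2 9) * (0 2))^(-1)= [1, 4, 9, 5, 8, 0, 6, 7, 3, 2]= (0 1 4 8 3 5)(2 9)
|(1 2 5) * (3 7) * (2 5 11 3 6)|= 10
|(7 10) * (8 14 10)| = |(7 8 14 10)| = 4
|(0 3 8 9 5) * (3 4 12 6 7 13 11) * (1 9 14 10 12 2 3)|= 15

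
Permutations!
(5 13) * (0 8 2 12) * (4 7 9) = [8, 1, 12, 3, 7, 13, 6, 9, 2, 4, 10, 11, 0, 5] = (0 8 2 12)(4 7 9)(5 13)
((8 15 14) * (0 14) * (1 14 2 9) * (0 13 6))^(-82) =(0 6 13 15 8 14 1 9 2) =[6, 9, 0, 3, 4, 5, 13, 7, 14, 2, 10, 11, 12, 15, 1, 8]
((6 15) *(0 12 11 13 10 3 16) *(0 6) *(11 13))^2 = (0 13 3 6)(10 16 15 12) = [13, 1, 2, 6, 4, 5, 0, 7, 8, 9, 16, 11, 10, 3, 14, 12, 15]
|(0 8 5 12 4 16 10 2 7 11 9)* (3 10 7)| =9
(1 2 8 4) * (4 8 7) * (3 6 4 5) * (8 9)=[0, 2, 7, 6, 1, 3, 4, 5, 9, 8]=(1 2 7 5 3 6 4)(8 9)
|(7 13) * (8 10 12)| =|(7 13)(8 10 12)| =6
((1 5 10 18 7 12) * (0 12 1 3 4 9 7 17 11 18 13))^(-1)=(0 13 10 5 1 7 9 4 3 12)(11 17 18)=[13, 7, 2, 12, 3, 1, 6, 9, 8, 4, 5, 17, 0, 10, 14, 15, 16, 18, 11]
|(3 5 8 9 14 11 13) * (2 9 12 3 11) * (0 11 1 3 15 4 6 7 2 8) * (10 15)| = |(0 11 13 1 3 5)(2 9 14 8 12 10 15 4 6 7)| = 30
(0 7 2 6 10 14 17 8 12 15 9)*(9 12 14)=(0 7 2 6 10 9)(8 14 17)(12 15)=[7, 1, 6, 3, 4, 5, 10, 2, 14, 0, 9, 11, 15, 13, 17, 12, 16, 8]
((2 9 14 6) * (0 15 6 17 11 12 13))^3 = (0 2 17 13 6 14 12 15 9 11) = [2, 1, 17, 3, 4, 5, 14, 7, 8, 11, 10, 0, 15, 6, 12, 9, 16, 13]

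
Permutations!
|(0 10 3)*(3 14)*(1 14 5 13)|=|(0 10 5 13 1 14 3)|=7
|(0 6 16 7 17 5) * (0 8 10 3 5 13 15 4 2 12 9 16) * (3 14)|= |(0 6)(2 12 9 16 7 17 13 15 4)(3 5 8 10 14)|= 90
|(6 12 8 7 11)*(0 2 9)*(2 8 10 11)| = 20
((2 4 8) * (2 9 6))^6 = (2 4 8 9 6) = [0, 1, 4, 3, 8, 5, 2, 7, 9, 6]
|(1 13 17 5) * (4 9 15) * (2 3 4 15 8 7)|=|(1 13 17 5)(2 3 4 9 8 7)|=12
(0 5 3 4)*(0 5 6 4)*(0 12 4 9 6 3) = (0 3 12 4 5)(6 9) = [3, 1, 2, 12, 5, 0, 9, 7, 8, 6, 10, 11, 4]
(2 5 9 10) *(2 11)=[0, 1, 5, 3, 4, 9, 6, 7, 8, 10, 11, 2]=(2 5 9 10 11)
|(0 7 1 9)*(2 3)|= |(0 7 1 9)(2 3)|= 4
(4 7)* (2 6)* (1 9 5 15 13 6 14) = (1 9 5 15 13 6 2 14)(4 7) = [0, 9, 14, 3, 7, 15, 2, 4, 8, 5, 10, 11, 12, 6, 1, 13]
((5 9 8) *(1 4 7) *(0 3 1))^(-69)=(9)(0 3 1 4 7)=[3, 4, 2, 1, 7, 5, 6, 0, 8, 9]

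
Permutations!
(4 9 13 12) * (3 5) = (3 5)(4 9 13 12) = [0, 1, 2, 5, 9, 3, 6, 7, 8, 13, 10, 11, 4, 12]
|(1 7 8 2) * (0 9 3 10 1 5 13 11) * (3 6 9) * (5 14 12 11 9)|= |(0 3 10 1 7 8 2 14 12 11)(5 13 9 6)|= 20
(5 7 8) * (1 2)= (1 2)(5 7 8)= [0, 2, 1, 3, 4, 7, 6, 8, 5]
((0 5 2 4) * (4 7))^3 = (0 7 5 4 2) = [7, 1, 0, 3, 2, 4, 6, 5]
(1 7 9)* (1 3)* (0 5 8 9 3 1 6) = (0 5 8 9 1 7 3 6) = [5, 7, 2, 6, 4, 8, 0, 3, 9, 1]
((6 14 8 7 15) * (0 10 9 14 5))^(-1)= [5, 1, 2, 3, 4, 6, 15, 8, 14, 10, 0, 11, 12, 13, 9, 7]= (0 5 6 15 7 8 14 9 10)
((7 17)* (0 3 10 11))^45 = (0 3 10 11)(7 17) = [3, 1, 2, 10, 4, 5, 6, 17, 8, 9, 11, 0, 12, 13, 14, 15, 16, 7]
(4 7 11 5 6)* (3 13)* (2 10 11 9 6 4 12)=(2 10 11 5 4 7 9 6 12)(3 13)=[0, 1, 10, 13, 7, 4, 12, 9, 8, 6, 11, 5, 2, 3]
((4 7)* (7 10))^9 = [0, 1, 2, 3, 4, 5, 6, 7, 8, 9, 10] = (10)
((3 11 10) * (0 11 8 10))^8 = (11)(3 10 8) = [0, 1, 2, 10, 4, 5, 6, 7, 3, 9, 8, 11]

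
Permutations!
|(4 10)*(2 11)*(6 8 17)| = |(2 11)(4 10)(6 8 17)| = 6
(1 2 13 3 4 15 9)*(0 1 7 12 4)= (0 1 2 13 3)(4 15 9 7 12)= [1, 2, 13, 0, 15, 5, 6, 12, 8, 7, 10, 11, 4, 3, 14, 9]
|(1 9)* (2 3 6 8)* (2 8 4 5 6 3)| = 6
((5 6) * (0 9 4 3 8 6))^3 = (0 3 5 4 6 9 8) = [3, 1, 2, 5, 6, 4, 9, 7, 0, 8]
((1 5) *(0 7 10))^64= (0 7 10)= [7, 1, 2, 3, 4, 5, 6, 10, 8, 9, 0]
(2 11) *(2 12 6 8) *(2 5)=[0, 1, 11, 3, 4, 2, 8, 7, 5, 9, 10, 12, 6]=(2 11 12 6 8 5)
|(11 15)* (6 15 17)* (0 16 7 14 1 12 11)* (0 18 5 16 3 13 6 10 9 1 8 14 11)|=30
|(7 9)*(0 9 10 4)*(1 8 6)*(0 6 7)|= |(0 9)(1 8 7 10 4 6)|= 6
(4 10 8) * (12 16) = (4 10 8)(12 16) = [0, 1, 2, 3, 10, 5, 6, 7, 4, 9, 8, 11, 16, 13, 14, 15, 12]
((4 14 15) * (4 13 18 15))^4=(13 18 15)=[0, 1, 2, 3, 4, 5, 6, 7, 8, 9, 10, 11, 12, 18, 14, 13, 16, 17, 15]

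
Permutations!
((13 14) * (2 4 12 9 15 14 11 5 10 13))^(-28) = (2 12 15)(4 9 14) = [0, 1, 12, 3, 9, 5, 6, 7, 8, 14, 10, 11, 15, 13, 4, 2]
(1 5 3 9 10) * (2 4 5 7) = (1 7 2 4 5 3 9 10) = [0, 7, 4, 9, 5, 3, 6, 2, 8, 10, 1]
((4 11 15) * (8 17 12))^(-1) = (4 15 11)(8 12 17) = [0, 1, 2, 3, 15, 5, 6, 7, 12, 9, 10, 4, 17, 13, 14, 11, 16, 8]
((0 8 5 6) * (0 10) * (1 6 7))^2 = [5, 10, 2, 3, 4, 1, 0, 6, 7, 9, 8] = (0 5 1 10 8 7 6)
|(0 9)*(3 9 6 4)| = 5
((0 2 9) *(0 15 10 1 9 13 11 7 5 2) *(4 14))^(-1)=(1 10 15 9)(2 5 7 11 13)(4 14)=[0, 10, 5, 3, 14, 7, 6, 11, 8, 1, 15, 13, 12, 2, 4, 9]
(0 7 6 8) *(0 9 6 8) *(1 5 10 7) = [1, 5, 2, 3, 4, 10, 0, 8, 9, 6, 7] = (0 1 5 10 7 8 9 6)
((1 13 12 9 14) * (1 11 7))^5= (1 11 9 13 7 14 12)= [0, 11, 2, 3, 4, 5, 6, 14, 8, 13, 10, 9, 1, 7, 12]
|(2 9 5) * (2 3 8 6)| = |(2 9 5 3 8 6)| = 6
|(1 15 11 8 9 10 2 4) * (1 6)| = |(1 15 11 8 9 10 2 4 6)| = 9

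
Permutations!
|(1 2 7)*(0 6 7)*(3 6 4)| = 7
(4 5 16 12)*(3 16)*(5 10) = (3 16 12 4 10 5) = [0, 1, 2, 16, 10, 3, 6, 7, 8, 9, 5, 11, 4, 13, 14, 15, 12]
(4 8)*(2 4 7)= (2 4 8 7)= [0, 1, 4, 3, 8, 5, 6, 2, 7]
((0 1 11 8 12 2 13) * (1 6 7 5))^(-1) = (0 13 2 12 8 11 1 5 7 6) = [13, 5, 12, 3, 4, 7, 0, 6, 11, 9, 10, 1, 8, 2]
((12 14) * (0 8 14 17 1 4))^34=(0 4 1 17 12 14 8)=[4, 17, 2, 3, 1, 5, 6, 7, 0, 9, 10, 11, 14, 13, 8, 15, 16, 12]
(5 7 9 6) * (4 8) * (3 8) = (3 8 4)(5 7 9 6) = [0, 1, 2, 8, 3, 7, 5, 9, 4, 6]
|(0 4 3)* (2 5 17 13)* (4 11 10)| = |(0 11 10 4 3)(2 5 17 13)| = 20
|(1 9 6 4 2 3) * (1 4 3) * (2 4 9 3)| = |(1 3 9 6 2)| = 5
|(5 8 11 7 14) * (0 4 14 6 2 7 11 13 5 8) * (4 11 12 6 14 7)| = |(0 11 12 6 2 4 7 14 8 13 5)| = 11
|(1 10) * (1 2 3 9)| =|(1 10 2 3 9)| =5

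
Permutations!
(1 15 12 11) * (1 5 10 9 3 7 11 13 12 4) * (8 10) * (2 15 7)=[0, 7, 15, 2, 1, 8, 6, 11, 10, 3, 9, 5, 13, 12, 14, 4]=(1 7 11 5 8 10 9 3 2 15 4)(12 13)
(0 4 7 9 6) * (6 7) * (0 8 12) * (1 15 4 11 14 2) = [11, 15, 1, 3, 6, 5, 8, 9, 12, 7, 10, 14, 0, 13, 2, 4] = (0 11 14 2 1 15 4 6 8 12)(7 9)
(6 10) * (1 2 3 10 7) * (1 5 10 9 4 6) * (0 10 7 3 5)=(0 10 1 2 5 7)(3 9 4 6)=[10, 2, 5, 9, 6, 7, 3, 0, 8, 4, 1]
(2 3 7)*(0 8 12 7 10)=(0 8 12 7 2 3 10)=[8, 1, 3, 10, 4, 5, 6, 2, 12, 9, 0, 11, 7]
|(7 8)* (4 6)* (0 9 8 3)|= 10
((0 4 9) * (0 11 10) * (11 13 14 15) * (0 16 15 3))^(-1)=(0 3 14 13 9 4)(10 11 15 16)=[3, 1, 2, 14, 0, 5, 6, 7, 8, 4, 11, 15, 12, 9, 13, 16, 10]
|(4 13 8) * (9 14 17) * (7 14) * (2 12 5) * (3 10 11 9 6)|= 24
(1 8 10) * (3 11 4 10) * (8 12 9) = [0, 12, 2, 11, 10, 5, 6, 7, 3, 8, 1, 4, 9] = (1 12 9 8 3 11 4 10)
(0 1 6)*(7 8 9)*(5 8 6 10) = (0 1 10 5 8 9 7 6) = [1, 10, 2, 3, 4, 8, 0, 6, 9, 7, 5]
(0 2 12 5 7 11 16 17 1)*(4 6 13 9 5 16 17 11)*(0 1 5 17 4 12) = [2, 1, 0, 3, 6, 7, 13, 12, 8, 17, 10, 4, 16, 9, 14, 15, 11, 5] = (0 2)(4 6 13 9 17 5 7 12 16 11)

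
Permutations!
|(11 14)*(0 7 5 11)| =|(0 7 5 11 14)| =5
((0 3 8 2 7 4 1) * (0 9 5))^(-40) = [4, 8, 5, 1, 3, 7, 6, 0, 9, 2] = (0 4 3 1 8 9 2 5 7)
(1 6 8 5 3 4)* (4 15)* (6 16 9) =[0, 16, 2, 15, 1, 3, 8, 7, 5, 6, 10, 11, 12, 13, 14, 4, 9] =(1 16 9 6 8 5 3 15 4)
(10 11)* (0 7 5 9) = (0 7 5 9)(10 11) = [7, 1, 2, 3, 4, 9, 6, 5, 8, 0, 11, 10]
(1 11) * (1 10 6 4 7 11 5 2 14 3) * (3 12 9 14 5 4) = (1 4 7 11 10 6 3)(2 5)(9 14 12) = [0, 4, 5, 1, 7, 2, 3, 11, 8, 14, 6, 10, 9, 13, 12]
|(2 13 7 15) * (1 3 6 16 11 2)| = 9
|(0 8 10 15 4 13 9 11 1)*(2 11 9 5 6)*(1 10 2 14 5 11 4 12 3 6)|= 14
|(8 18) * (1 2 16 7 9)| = |(1 2 16 7 9)(8 18)| = 10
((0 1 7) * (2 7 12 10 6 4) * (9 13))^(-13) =(0 10 2 1 6 7 12 4)(9 13) =[10, 6, 1, 3, 0, 5, 7, 12, 8, 13, 2, 11, 4, 9]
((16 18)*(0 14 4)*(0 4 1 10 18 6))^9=(0 1 18 6 14 10 16)=[1, 18, 2, 3, 4, 5, 14, 7, 8, 9, 16, 11, 12, 13, 10, 15, 0, 17, 6]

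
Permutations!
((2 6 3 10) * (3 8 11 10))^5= (11)= [0, 1, 2, 3, 4, 5, 6, 7, 8, 9, 10, 11]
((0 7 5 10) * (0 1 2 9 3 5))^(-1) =(0 7)(1 10 5 3 9 2) =[7, 10, 1, 9, 4, 3, 6, 0, 8, 2, 5]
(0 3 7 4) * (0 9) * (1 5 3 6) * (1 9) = (0 6 9)(1 5 3 7 4) = [6, 5, 2, 7, 1, 3, 9, 4, 8, 0]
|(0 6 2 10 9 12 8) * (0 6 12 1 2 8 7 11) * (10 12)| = |(0 10 9 1 2 12 7 11)(6 8)| = 8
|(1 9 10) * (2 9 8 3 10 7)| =12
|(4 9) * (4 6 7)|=4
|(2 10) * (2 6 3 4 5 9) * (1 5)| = 8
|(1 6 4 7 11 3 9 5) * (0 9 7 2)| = 21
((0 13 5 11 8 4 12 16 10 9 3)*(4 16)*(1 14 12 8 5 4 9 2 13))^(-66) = (16) = [0, 1, 2, 3, 4, 5, 6, 7, 8, 9, 10, 11, 12, 13, 14, 15, 16]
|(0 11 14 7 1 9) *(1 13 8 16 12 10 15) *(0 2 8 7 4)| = |(0 11 14 4)(1 9 2 8 16 12 10 15)(7 13)| = 8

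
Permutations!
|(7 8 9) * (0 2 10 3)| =|(0 2 10 3)(7 8 9)| =12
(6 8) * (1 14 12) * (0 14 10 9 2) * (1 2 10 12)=(0 14 1 12 2)(6 8)(9 10)=[14, 12, 0, 3, 4, 5, 8, 7, 6, 10, 9, 11, 2, 13, 1]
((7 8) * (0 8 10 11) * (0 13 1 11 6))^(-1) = (0 6 10 7 8)(1 13 11) = [6, 13, 2, 3, 4, 5, 10, 8, 0, 9, 7, 1, 12, 11]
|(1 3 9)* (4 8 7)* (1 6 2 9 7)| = 15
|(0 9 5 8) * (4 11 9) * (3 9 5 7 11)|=8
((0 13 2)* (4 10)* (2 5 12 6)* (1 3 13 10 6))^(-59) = (0 10 4 6 2)(1 3 13 5 12) = [10, 3, 0, 13, 6, 12, 2, 7, 8, 9, 4, 11, 1, 5]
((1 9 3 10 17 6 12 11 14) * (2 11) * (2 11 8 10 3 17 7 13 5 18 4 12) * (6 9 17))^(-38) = (1 7 14 10 11 8 12 2 4 6 18 9 5 17 13) = [0, 7, 4, 3, 6, 17, 18, 14, 12, 5, 11, 8, 2, 1, 10, 15, 16, 13, 9]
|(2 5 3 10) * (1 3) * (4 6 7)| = |(1 3 10 2 5)(4 6 7)| = 15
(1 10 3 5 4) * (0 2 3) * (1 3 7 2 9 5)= (0 9 5 4 3 1 10)(2 7)= [9, 10, 7, 1, 3, 4, 6, 2, 8, 5, 0]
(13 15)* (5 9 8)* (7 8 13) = (5 9 13 15 7 8) = [0, 1, 2, 3, 4, 9, 6, 8, 5, 13, 10, 11, 12, 15, 14, 7]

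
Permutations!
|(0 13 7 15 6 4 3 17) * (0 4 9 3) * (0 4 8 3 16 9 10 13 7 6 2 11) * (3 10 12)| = 70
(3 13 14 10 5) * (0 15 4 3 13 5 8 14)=[15, 1, 2, 5, 3, 13, 6, 7, 14, 9, 8, 11, 12, 0, 10, 4]=(0 15 4 3 5 13)(8 14 10)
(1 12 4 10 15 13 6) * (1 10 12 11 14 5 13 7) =(1 11 14 5 13 6 10 15 7)(4 12) =[0, 11, 2, 3, 12, 13, 10, 1, 8, 9, 15, 14, 4, 6, 5, 7]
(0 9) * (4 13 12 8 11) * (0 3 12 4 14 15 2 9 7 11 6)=(0 7 11 14 15 2 9 3 12 8 6)(4 13)=[7, 1, 9, 12, 13, 5, 0, 11, 6, 3, 10, 14, 8, 4, 15, 2]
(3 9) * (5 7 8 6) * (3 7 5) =(3 9 7 8 6) =[0, 1, 2, 9, 4, 5, 3, 8, 6, 7]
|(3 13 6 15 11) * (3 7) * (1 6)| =|(1 6 15 11 7 3 13)| =7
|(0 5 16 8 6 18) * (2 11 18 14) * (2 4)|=|(0 5 16 8 6 14 4 2 11 18)|=10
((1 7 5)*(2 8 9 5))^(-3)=(1 8)(2 5)(7 9)=[0, 8, 5, 3, 4, 2, 6, 9, 1, 7]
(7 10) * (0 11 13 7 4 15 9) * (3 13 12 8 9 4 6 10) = [11, 1, 2, 13, 15, 5, 10, 3, 9, 0, 6, 12, 8, 7, 14, 4] = (0 11 12 8 9)(3 13 7)(4 15)(6 10)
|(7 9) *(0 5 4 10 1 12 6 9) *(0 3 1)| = 12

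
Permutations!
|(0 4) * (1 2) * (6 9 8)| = 6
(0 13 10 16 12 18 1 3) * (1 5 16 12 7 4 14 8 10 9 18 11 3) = (0 13 9 18 5 16 7 4 14 8 10 12 11 3) = [13, 1, 2, 0, 14, 16, 6, 4, 10, 18, 12, 3, 11, 9, 8, 15, 7, 17, 5]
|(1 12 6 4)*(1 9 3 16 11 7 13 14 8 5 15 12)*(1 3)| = 14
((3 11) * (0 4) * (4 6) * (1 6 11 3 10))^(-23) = [11, 6, 2, 3, 0, 5, 4, 7, 8, 9, 1, 10] = (0 11 10 1 6 4)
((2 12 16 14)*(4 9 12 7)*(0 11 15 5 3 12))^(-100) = [2, 1, 3, 0, 16, 9, 6, 12, 8, 14, 10, 7, 11, 13, 5, 4, 15] = (0 2 3)(4 16 15)(5 9 14)(7 12 11)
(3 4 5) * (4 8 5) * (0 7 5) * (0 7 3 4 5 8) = [3, 1, 2, 0, 5, 4, 6, 8, 7] = (0 3)(4 5)(7 8)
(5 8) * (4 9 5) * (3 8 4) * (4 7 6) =[0, 1, 2, 8, 9, 7, 4, 6, 3, 5] =(3 8)(4 9 5 7 6)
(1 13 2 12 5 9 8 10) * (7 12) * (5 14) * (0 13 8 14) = (0 13 2 7 12)(1 8 10)(5 9 14) = [13, 8, 7, 3, 4, 9, 6, 12, 10, 14, 1, 11, 0, 2, 5]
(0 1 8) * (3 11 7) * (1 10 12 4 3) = (0 10 12 4 3 11 7 1 8) = [10, 8, 2, 11, 3, 5, 6, 1, 0, 9, 12, 7, 4]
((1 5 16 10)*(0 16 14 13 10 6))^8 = [6, 13, 2, 3, 4, 10, 16, 7, 8, 9, 14, 11, 12, 5, 1, 15, 0] = (0 6 16)(1 13 5 10 14)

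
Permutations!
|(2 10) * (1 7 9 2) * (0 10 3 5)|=|(0 10 1 7 9 2 3 5)|=8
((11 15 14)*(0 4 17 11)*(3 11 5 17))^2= [3, 1, 2, 15, 11, 5, 6, 7, 8, 9, 10, 14, 12, 13, 4, 0, 16, 17]= (17)(0 3 15)(4 11 14)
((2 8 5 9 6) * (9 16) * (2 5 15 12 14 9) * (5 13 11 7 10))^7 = (2 13 8 11 15 7 12 10 14 5 9 16 6) = [0, 1, 13, 3, 4, 9, 2, 12, 11, 16, 14, 15, 10, 8, 5, 7, 6]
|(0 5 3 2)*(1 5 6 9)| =|(0 6 9 1 5 3 2)| =7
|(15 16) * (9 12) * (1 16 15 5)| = 6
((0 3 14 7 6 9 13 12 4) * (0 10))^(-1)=(0 10 4 12 13 9 6 7 14 3)=[10, 1, 2, 0, 12, 5, 7, 14, 8, 6, 4, 11, 13, 9, 3]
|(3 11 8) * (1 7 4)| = |(1 7 4)(3 11 8)| = 3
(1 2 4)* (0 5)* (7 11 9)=(0 5)(1 2 4)(7 11 9)=[5, 2, 4, 3, 1, 0, 6, 11, 8, 7, 10, 9]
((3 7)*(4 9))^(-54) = (9) = [0, 1, 2, 3, 4, 5, 6, 7, 8, 9]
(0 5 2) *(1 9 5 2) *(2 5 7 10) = [5, 9, 0, 3, 4, 1, 6, 10, 8, 7, 2] = (0 5 1 9 7 10 2)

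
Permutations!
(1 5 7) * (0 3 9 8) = (0 3 9 8)(1 5 7) = [3, 5, 2, 9, 4, 7, 6, 1, 0, 8]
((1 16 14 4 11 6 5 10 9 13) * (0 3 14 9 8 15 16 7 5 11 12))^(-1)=(0 12 4 14 3)(1 13 9 16 15 8 10 5 7)(6 11)=[12, 13, 2, 0, 14, 7, 11, 1, 10, 16, 5, 6, 4, 9, 3, 8, 15]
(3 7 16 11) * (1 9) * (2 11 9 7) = (1 7 16 9)(2 11 3) = [0, 7, 11, 2, 4, 5, 6, 16, 8, 1, 10, 3, 12, 13, 14, 15, 9]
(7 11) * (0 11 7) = (0 11) = [11, 1, 2, 3, 4, 5, 6, 7, 8, 9, 10, 0]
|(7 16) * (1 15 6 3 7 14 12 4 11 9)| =|(1 15 6 3 7 16 14 12 4 11 9)| =11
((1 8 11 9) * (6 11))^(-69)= (1 8 6 11 9)= [0, 8, 2, 3, 4, 5, 11, 7, 6, 1, 10, 9]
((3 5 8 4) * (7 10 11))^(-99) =(11)(3 5 8 4) =[0, 1, 2, 5, 3, 8, 6, 7, 4, 9, 10, 11]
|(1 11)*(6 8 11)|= |(1 6 8 11)|= 4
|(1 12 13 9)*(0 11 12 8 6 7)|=9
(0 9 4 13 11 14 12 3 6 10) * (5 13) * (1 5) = (0 9 4 1 5 13 11 14 12 3 6 10) = [9, 5, 2, 6, 1, 13, 10, 7, 8, 4, 0, 14, 3, 11, 12]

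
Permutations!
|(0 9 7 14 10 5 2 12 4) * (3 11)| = |(0 9 7 14 10 5 2 12 4)(3 11)| = 18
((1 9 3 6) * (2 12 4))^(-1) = (1 6 3 9)(2 4 12) = [0, 6, 4, 9, 12, 5, 3, 7, 8, 1, 10, 11, 2]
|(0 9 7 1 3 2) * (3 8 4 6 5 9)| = 21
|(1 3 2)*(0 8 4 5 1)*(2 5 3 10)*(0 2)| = 7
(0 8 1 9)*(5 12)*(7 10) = (0 8 1 9)(5 12)(7 10) = [8, 9, 2, 3, 4, 12, 6, 10, 1, 0, 7, 11, 5]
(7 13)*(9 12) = (7 13)(9 12) = [0, 1, 2, 3, 4, 5, 6, 13, 8, 12, 10, 11, 9, 7]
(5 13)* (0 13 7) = [13, 1, 2, 3, 4, 7, 6, 0, 8, 9, 10, 11, 12, 5] = (0 13 5 7)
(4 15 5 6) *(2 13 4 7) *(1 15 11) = [0, 15, 13, 3, 11, 6, 7, 2, 8, 9, 10, 1, 12, 4, 14, 5] = (1 15 5 6 7 2 13 4 11)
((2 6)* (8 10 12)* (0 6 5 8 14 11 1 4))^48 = (0 8 11 6 10 1 2 12 4 5 14) = [8, 2, 12, 3, 5, 14, 10, 7, 11, 9, 1, 6, 4, 13, 0]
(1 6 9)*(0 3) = (0 3)(1 6 9) = [3, 6, 2, 0, 4, 5, 9, 7, 8, 1]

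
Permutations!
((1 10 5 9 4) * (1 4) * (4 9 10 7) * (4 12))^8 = [0, 4, 2, 3, 7, 5, 6, 9, 8, 12, 10, 11, 1] = (1 4 7 9 12)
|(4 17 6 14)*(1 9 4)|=6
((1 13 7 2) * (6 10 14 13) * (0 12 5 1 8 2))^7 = (0 13 10 1 12 7 14 6 5)(2 8) = [13, 12, 8, 3, 4, 0, 5, 14, 2, 9, 1, 11, 7, 10, 6]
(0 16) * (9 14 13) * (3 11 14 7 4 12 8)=(0 16)(3 11 14 13 9 7 4 12 8)=[16, 1, 2, 11, 12, 5, 6, 4, 3, 7, 10, 14, 8, 9, 13, 15, 0]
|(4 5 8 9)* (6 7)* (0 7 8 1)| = |(0 7 6 8 9 4 5 1)| = 8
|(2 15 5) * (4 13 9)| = |(2 15 5)(4 13 9)| = 3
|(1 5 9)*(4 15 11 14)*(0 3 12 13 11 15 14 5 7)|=18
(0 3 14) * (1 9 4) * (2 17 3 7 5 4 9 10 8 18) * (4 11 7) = [4, 10, 17, 14, 1, 11, 6, 5, 18, 9, 8, 7, 12, 13, 0, 15, 16, 3, 2] = (0 4 1 10 8 18 2 17 3 14)(5 11 7)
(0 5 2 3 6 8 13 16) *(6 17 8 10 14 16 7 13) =(0 5 2 3 17 8 6 10 14 16)(7 13) =[5, 1, 3, 17, 4, 2, 10, 13, 6, 9, 14, 11, 12, 7, 16, 15, 0, 8]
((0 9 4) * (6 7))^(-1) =(0 4 9)(6 7) =[4, 1, 2, 3, 9, 5, 7, 6, 8, 0]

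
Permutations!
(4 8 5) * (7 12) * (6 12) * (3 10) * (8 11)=[0, 1, 2, 10, 11, 4, 12, 6, 5, 9, 3, 8, 7]=(3 10)(4 11 8 5)(6 12 7)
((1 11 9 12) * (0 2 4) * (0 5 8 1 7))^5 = (0 1)(2 11)(4 9)(5 12)(7 8) = [1, 0, 11, 3, 9, 12, 6, 8, 7, 4, 10, 2, 5]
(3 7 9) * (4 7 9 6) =(3 9)(4 7 6) =[0, 1, 2, 9, 7, 5, 4, 6, 8, 3]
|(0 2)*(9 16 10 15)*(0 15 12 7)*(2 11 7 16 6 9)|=|(0 11 7)(2 15)(6 9)(10 12 16)|=6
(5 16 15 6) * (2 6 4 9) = [0, 1, 6, 3, 9, 16, 5, 7, 8, 2, 10, 11, 12, 13, 14, 4, 15] = (2 6 5 16 15 4 9)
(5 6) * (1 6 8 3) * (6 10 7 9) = (1 10 7 9 6 5 8 3) = [0, 10, 2, 1, 4, 8, 5, 9, 3, 6, 7]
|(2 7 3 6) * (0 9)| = |(0 9)(2 7 3 6)| = 4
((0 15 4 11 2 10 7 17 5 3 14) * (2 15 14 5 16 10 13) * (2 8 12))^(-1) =(0 14)(2 12 8 13)(3 5)(4 15 11)(7 10 16 17) =[14, 1, 12, 5, 15, 3, 6, 10, 13, 9, 16, 4, 8, 2, 0, 11, 17, 7]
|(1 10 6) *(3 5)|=|(1 10 6)(3 5)|=6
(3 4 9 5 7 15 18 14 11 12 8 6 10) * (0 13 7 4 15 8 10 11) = (0 13 7 8 6 11 12 10 3 15 18 14)(4 9 5) = [13, 1, 2, 15, 9, 4, 11, 8, 6, 5, 3, 12, 10, 7, 0, 18, 16, 17, 14]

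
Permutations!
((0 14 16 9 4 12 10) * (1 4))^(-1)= (0 10 12 4 1 9 16 14)= [10, 9, 2, 3, 1, 5, 6, 7, 8, 16, 12, 11, 4, 13, 0, 15, 14]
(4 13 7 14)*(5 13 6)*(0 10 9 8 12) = (0 10 9 8 12)(4 6 5 13 7 14) = [10, 1, 2, 3, 6, 13, 5, 14, 12, 8, 9, 11, 0, 7, 4]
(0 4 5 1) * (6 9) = (0 4 5 1)(6 9) = [4, 0, 2, 3, 5, 1, 9, 7, 8, 6]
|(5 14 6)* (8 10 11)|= |(5 14 6)(8 10 11)|= 3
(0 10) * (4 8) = [10, 1, 2, 3, 8, 5, 6, 7, 4, 9, 0] = (0 10)(4 8)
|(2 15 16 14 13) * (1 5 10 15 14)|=|(1 5 10 15 16)(2 14 13)|=15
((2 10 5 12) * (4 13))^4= (13)= [0, 1, 2, 3, 4, 5, 6, 7, 8, 9, 10, 11, 12, 13]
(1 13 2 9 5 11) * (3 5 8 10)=(1 13 2 9 8 10 3 5 11)=[0, 13, 9, 5, 4, 11, 6, 7, 10, 8, 3, 1, 12, 2]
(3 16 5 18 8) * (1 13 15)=[0, 13, 2, 16, 4, 18, 6, 7, 3, 9, 10, 11, 12, 15, 14, 1, 5, 17, 8]=(1 13 15)(3 16 5 18 8)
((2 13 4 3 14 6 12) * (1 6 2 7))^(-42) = [0, 12, 3, 13, 2, 5, 7, 6, 8, 9, 10, 11, 1, 14, 4] = (1 12)(2 3 13 14 4)(6 7)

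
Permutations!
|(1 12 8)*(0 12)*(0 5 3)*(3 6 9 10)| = |(0 12 8 1 5 6 9 10 3)| = 9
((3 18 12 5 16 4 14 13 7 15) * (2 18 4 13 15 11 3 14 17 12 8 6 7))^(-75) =(2 6 3 12 13 8 11 17 16 18 7 4 5)(14 15) =[0, 1, 6, 12, 5, 2, 3, 4, 11, 9, 10, 17, 13, 8, 15, 14, 18, 16, 7]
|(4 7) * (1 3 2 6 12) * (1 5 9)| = 14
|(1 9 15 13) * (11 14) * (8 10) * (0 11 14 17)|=|(0 11 17)(1 9 15 13)(8 10)|=12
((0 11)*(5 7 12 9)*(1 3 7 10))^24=(1 12 10 7 5 3 9)=[0, 12, 2, 9, 4, 3, 6, 5, 8, 1, 7, 11, 10]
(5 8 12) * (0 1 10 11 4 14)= (0 1 10 11 4 14)(5 8 12)= [1, 10, 2, 3, 14, 8, 6, 7, 12, 9, 11, 4, 5, 13, 0]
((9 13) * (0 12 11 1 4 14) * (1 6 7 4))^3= (0 6 14 11 4 12 7)(9 13)= [6, 1, 2, 3, 12, 5, 14, 0, 8, 13, 10, 4, 7, 9, 11]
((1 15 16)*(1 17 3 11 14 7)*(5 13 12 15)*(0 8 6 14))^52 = [16, 8, 2, 12, 4, 6, 3, 0, 17, 9, 10, 15, 7, 14, 11, 1, 5, 13] = (0 16 5 6 3 12 7)(1 8 17 13 14 11 15)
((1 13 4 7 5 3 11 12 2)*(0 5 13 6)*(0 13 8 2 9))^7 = (13)(0 5 3 11 12 9) = [5, 1, 2, 11, 4, 3, 6, 7, 8, 0, 10, 12, 9, 13]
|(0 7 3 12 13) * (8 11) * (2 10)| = 10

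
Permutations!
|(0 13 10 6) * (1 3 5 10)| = |(0 13 1 3 5 10 6)| = 7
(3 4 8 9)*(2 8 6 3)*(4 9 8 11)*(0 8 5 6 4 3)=(0 8 5 6)(2 11 3 9)=[8, 1, 11, 9, 4, 6, 0, 7, 5, 2, 10, 3]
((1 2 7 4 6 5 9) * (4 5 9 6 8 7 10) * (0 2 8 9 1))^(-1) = (0 9 4 10 2)(1 6 5 7 8) = [9, 6, 0, 3, 10, 7, 5, 8, 1, 4, 2]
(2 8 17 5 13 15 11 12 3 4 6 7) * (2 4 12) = (2 8 17 5 13 15 11)(3 12)(4 6 7) = [0, 1, 8, 12, 6, 13, 7, 4, 17, 9, 10, 2, 3, 15, 14, 11, 16, 5]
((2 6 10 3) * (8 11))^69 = (2 6 10 3)(8 11) = [0, 1, 6, 2, 4, 5, 10, 7, 11, 9, 3, 8]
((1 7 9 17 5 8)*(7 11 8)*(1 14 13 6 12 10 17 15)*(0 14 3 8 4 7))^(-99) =(0 10 13 5 12 14 17 6)(1 7)(3 8)(4 15)(9 11) =[10, 7, 2, 8, 15, 12, 0, 1, 3, 11, 13, 9, 14, 5, 17, 4, 16, 6]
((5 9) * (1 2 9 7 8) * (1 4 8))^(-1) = (1 7 5 9 2)(4 8) = [0, 7, 1, 3, 8, 9, 6, 5, 4, 2]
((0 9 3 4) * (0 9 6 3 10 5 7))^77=(0 10 3 7 9 6 5 4)=[10, 1, 2, 7, 0, 4, 5, 9, 8, 6, 3]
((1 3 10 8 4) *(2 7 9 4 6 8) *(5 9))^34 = [0, 10, 5, 2, 3, 4, 6, 9, 8, 1, 7] = (1 10 7 9)(2 5 4 3)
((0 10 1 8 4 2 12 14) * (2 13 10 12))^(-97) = (0 14 12)(1 13 8 10 4) = [14, 13, 2, 3, 1, 5, 6, 7, 10, 9, 4, 11, 0, 8, 12]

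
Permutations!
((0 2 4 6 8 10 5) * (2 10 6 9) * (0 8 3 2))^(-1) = (0 9 4 2 3 6 8 5 10) = [9, 1, 3, 6, 2, 10, 8, 7, 5, 4, 0]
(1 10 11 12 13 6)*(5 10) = [0, 5, 2, 3, 4, 10, 1, 7, 8, 9, 11, 12, 13, 6] = (1 5 10 11 12 13 6)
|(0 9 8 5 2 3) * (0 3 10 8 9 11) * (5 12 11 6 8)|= 15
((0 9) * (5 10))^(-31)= (0 9)(5 10)= [9, 1, 2, 3, 4, 10, 6, 7, 8, 0, 5]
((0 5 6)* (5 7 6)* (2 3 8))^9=(8)=[0, 1, 2, 3, 4, 5, 6, 7, 8]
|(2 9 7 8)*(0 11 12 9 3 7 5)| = 20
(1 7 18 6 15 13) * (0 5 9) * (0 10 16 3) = (0 5 9 10 16 3)(1 7 18 6 15 13) = [5, 7, 2, 0, 4, 9, 15, 18, 8, 10, 16, 11, 12, 1, 14, 13, 3, 17, 6]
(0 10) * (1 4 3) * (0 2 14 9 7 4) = (0 10 2 14 9 7 4 3 1) = [10, 0, 14, 1, 3, 5, 6, 4, 8, 7, 2, 11, 12, 13, 9]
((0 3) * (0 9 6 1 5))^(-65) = (0 3 9 6 1 5) = [3, 5, 2, 9, 4, 0, 1, 7, 8, 6]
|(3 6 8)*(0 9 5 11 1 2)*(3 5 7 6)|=9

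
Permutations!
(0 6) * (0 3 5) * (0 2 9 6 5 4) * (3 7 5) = [3, 1, 9, 4, 0, 2, 7, 5, 8, 6] = (0 3 4)(2 9 6 7 5)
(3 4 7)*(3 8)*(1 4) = (1 4 7 8 3) = [0, 4, 2, 1, 7, 5, 6, 8, 3]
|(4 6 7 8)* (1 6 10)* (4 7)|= |(1 6 4 10)(7 8)|= 4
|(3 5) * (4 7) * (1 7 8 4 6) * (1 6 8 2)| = 10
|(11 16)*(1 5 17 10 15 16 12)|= 8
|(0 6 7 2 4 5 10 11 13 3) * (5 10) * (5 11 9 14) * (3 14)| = 8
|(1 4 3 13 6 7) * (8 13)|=7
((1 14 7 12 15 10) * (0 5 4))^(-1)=(0 4 5)(1 10 15 12 7 14)=[4, 10, 2, 3, 5, 0, 6, 14, 8, 9, 15, 11, 7, 13, 1, 12]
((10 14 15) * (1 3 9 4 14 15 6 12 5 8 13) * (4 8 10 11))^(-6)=(1 13 8 9 3)(4 6 5 15)(10 11 14 12)=[0, 13, 2, 1, 6, 15, 5, 7, 9, 3, 11, 14, 10, 8, 12, 4]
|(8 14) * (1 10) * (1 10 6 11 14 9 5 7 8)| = 4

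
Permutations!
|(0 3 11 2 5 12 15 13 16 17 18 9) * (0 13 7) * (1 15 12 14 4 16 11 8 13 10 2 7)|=|(0 3 8 13 11 7)(1 15)(2 5 14 4 16 17 18 9 10)|=18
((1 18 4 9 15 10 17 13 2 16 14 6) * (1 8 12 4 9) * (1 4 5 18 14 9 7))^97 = (1 14 6 8 12 5 18 7)(2 13 17 10 15 9 16) = [0, 14, 13, 3, 4, 18, 8, 1, 12, 16, 15, 11, 5, 17, 6, 9, 2, 10, 7]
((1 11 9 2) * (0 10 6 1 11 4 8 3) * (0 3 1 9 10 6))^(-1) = (0 10 11 2 9 6)(1 8 4) = [10, 8, 9, 3, 1, 5, 0, 7, 4, 6, 11, 2]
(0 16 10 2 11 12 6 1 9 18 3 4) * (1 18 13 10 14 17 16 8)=[8, 9, 11, 4, 0, 5, 18, 7, 1, 13, 2, 12, 6, 10, 17, 15, 14, 16, 3]=(0 8 1 9 13 10 2 11 12 6 18 3 4)(14 17 16)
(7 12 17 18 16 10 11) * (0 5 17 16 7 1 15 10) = (0 5 17 18 7 12 16)(1 15 10 11) = [5, 15, 2, 3, 4, 17, 6, 12, 8, 9, 11, 1, 16, 13, 14, 10, 0, 18, 7]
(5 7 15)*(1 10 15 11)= (1 10 15 5 7 11)= [0, 10, 2, 3, 4, 7, 6, 11, 8, 9, 15, 1, 12, 13, 14, 5]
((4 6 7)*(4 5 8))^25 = (8) = [0, 1, 2, 3, 4, 5, 6, 7, 8]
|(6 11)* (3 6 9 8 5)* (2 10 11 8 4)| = |(2 10 11 9 4)(3 6 8 5)| = 20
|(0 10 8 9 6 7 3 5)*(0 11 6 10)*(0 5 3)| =|(0 5 11 6 7)(8 9 10)| =15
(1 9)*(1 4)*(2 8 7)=(1 9 4)(2 8 7)=[0, 9, 8, 3, 1, 5, 6, 2, 7, 4]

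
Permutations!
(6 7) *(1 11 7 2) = (1 11 7 6 2) = [0, 11, 1, 3, 4, 5, 2, 6, 8, 9, 10, 7]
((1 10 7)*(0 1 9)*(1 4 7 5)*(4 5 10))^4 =[7, 0, 2, 3, 5, 9, 6, 1, 8, 4, 10] =(10)(0 7 1)(4 5 9)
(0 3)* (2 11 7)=(0 3)(2 11 7)=[3, 1, 11, 0, 4, 5, 6, 2, 8, 9, 10, 7]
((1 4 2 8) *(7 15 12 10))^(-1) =(1 8 2 4)(7 10 12 15) =[0, 8, 4, 3, 1, 5, 6, 10, 2, 9, 12, 11, 15, 13, 14, 7]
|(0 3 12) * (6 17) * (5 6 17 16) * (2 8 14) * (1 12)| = 12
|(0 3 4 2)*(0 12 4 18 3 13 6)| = |(0 13 6)(2 12 4)(3 18)| = 6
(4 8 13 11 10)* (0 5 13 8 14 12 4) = (0 5 13 11 10)(4 14 12) = [5, 1, 2, 3, 14, 13, 6, 7, 8, 9, 0, 10, 4, 11, 12]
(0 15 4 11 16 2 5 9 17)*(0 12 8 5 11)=(0 15 4)(2 11 16)(5 9 17 12 8)=[15, 1, 11, 3, 0, 9, 6, 7, 5, 17, 10, 16, 8, 13, 14, 4, 2, 12]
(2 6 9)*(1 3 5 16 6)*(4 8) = (1 3 5 16 6 9 2)(4 8) = [0, 3, 1, 5, 8, 16, 9, 7, 4, 2, 10, 11, 12, 13, 14, 15, 6]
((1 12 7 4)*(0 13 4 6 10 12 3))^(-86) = (0 3 1 4 13)(6 12)(7 10) = [3, 4, 2, 1, 13, 5, 12, 10, 8, 9, 7, 11, 6, 0]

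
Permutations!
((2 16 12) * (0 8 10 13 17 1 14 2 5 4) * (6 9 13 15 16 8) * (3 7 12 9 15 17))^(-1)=(0 4 5 12 7 3 13 9 16 15 6)(1 17 10 8 2 14)=[4, 17, 14, 13, 5, 12, 0, 3, 2, 16, 8, 11, 7, 9, 1, 6, 15, 10]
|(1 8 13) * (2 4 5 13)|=|(1 8 2 4 5 13)|=6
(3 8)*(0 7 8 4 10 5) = (0 7 8 3 4 10 5) = [7, 1, 2, 4, 10, 0, 6, 8, 3, 9, 5]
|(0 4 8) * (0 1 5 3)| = |(0 4 8 1 5 3)| = 6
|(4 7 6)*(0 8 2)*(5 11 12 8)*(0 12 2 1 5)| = |(1 5 11 2 12 8)(4 7 6)| = 6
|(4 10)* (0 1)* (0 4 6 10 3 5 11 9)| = |(0 1 4 3 5 11 9)(6 10)| = 14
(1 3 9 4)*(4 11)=(1 3 9 11 4)=[0, 3, 2, 9, 1, 5, 6, 7, 8, 11, 10, 4]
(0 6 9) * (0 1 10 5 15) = (0 6 9 1 10 5 15) = [6, 10, 2, 3, 4, 15, 9, 7, 8, 1, 5, 11, 12, 13, 14, 0]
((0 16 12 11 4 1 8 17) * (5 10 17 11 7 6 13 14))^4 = [6, 1, 2, 3, 4, 16, 10, 5, 8, 9, 12, 11, 14, 17, 0, 15, 13, 7] = (0 6 10 12 14)(5 16 13 17 7)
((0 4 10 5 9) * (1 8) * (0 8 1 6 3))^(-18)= (0 6 9 10)(3 8 5 4)= [6, 1, 2, 8, 3, 4, 9, 7, 5, 10, 0]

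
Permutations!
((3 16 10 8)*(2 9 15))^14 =(2 15 9)(3 10)(8 16) =[0, 1, 15, 10, 4, 5, 6, 7, 16, 2, 3, 11, 12, 13, 14, 9, 8]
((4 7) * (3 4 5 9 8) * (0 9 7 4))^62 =[8, 1, 2, 9, 4, 5, 6, 7, 0, 3] =(0 8)(3 9)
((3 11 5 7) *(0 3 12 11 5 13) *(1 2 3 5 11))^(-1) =(0 13 11 3 2 1 12 7 5) =[13, 12, 1, 2, 4, 0, 6, 5, 8, 9, 10, 3, 7, 11]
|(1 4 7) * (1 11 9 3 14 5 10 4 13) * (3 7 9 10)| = 30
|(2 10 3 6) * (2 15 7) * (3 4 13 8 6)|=|(2 10 4 13 8 6 15 7)|=8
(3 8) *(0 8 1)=(0 8 3 1)=[8, 0, 2, 1, 4, 5, 6, 7, 3]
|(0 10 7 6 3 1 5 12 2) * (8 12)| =|(0 10 7 6 3 1 5 8 12 2)| =10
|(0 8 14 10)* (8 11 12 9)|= |(0 11 12 9 8 14 10)|= 7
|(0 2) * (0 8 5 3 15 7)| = |(0 2 8 5 3 15 7)| = 7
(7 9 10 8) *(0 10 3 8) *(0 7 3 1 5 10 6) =(0 6)(1 5 10 7 9)(3 8) =[6, 5, 2, 8, 4, 10, 0, 9, 3, 1, 7]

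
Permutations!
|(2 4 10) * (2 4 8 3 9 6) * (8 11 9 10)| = 4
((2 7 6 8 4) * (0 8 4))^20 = (8) = [0, 1, 2, 3, 4, 5, 6, 7, 8]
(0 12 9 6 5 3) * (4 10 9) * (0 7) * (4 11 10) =(0 12 11 10 9 6 5 3 7) =[12, 1, 2, 7, 4, 3, 5, 0, 8, 6, 9, 10, 11]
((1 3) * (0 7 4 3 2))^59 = (0 2 1 3 4 7) = [2, 3, 1, 4, 7, 5, 6, 0]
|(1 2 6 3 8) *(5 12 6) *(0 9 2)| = 9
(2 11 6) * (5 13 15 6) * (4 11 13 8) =(2 13 15 6)(4 11 5 8) =[0, 1, 13, 3, 11, 8, 2, 7, 4, 9, 10, 5, 12, 15, 14, 6]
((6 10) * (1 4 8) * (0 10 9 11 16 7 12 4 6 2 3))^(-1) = (0 3 2 10)(1 8 4 12 7 16 11 9 6) = [3, 8, 10, 2, 12, 5, 1, 16, 4, 6, 0, 9, 7, 13, 14, 15, 11]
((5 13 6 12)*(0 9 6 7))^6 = (0 7 13 5 12 6 9) = [7, 1, 2, 3, 4, 12, 9, 13, 8, 0, 10, 11, 6, 5]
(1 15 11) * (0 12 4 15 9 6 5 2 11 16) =(0 12 4 15 16)(1 9 6 5 2 11) =[12, 9, 11, 3, 15, 2, 5, 7, 8, 6, 10, 1, 4, 13, 14, 16, 0]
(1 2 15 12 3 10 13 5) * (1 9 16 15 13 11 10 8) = (1 2 13 5 9 16 15 12 3 8)(10 11) = [0, 2, 13, 8, 4, 9, 6, 7, 1, 16, 11, 10, 3, 5, 14, 12, 15]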